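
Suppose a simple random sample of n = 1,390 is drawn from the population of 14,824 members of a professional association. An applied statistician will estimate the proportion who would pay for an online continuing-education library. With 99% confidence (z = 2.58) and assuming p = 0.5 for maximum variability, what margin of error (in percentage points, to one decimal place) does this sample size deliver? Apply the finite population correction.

3.3

Finite-population factor: (N−n)/(N−1) = (14824−1390)/(14824−1) = 0.9063.
SE(p̂) = √[p(1−p)/n · (N−n)/(N−1)] = √[0.2500/1390 × 0.9063] = 0.01277.
E = z × SE = 2.58 × 0.01277 = 0.03294 ≈ 3.3 percentage points.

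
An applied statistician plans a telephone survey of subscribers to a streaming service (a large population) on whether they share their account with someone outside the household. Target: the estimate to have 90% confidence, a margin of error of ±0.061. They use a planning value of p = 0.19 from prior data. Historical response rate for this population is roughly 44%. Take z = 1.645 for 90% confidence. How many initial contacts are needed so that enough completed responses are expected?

Completed interviews needed: n₀ = 1.645² × 0.1539 / 0.061² ≈ 111.92 → 112.
At a 44% response rate, contacts needed = 112 / 0.44 ≈ 254.55 → 255.

255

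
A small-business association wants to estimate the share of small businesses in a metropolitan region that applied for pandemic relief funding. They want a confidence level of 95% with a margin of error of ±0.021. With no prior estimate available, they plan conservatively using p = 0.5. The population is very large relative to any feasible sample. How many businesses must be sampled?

2178

For 95% confidence, z = 1.960.
With p = 0.5, p(1−p) = 0.25.
n = z²·p(1−p)/E² = 1.960² × 0.2500 / 0.021² = 3.8416 × 0.2500 / 0.000441 ≈ 2177.78.
Rounding up gives n = 2178.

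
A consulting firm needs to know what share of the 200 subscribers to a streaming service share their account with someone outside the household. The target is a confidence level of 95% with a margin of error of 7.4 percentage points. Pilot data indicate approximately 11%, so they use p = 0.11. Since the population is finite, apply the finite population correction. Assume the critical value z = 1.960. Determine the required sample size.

52

Unadjusted: n₀ = 1.960² × 0.11 × 0.89 / 0.074² ≈ 68.68, so n₀ = 69.
Finite population correction with N = 200: n = n₀ / (1 + (n₀−1)/N) = 69 / (1 + 68/200) = 69 / 1.3400 ≈ 51.49.
Rounding up, n = 52.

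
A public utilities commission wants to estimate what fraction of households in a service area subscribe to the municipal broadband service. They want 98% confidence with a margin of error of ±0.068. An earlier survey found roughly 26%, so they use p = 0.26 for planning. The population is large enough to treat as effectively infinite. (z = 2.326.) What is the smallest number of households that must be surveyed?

226

With p = 0.26, p(1−p) = 0.1924.
n = z²·p(1−p)/E² = 2.326² × 0.1924 / 0.068² = 5.4103 × 0.1924 / 0.004624 ≈ 225.12.
Rounding up gives n = 226.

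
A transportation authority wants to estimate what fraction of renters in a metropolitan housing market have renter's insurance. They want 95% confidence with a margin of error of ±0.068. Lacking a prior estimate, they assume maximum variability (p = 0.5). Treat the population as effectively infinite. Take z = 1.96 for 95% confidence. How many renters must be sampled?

With p = 0.5, p(1−p) = 0.25.
n = z²·p(1−p)/E² = 1.96² × 0.2500 / 0.068² = 3.8416 × 0.2500 / 0.004624 ≈ 207.70.
Rounding up gives n = 208.

208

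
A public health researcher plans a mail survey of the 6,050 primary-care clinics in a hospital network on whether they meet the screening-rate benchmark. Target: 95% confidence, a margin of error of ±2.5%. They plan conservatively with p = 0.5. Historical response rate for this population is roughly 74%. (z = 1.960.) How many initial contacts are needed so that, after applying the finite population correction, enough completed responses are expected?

1657

Completed interviews needed (unadjusted): n₀ = 1.960² × 0.2500 / 0.025² ≈ 1536.64 → 1537.
FPC for N = 6,050: n = 1537 / (1 + 1536/6050) = 1537 / 1.2539 ≈ 1225.79 → 1226.
At a 74% response rate, contacts needed = 1226 / 0.74 ≈ 1656.76 → 1657.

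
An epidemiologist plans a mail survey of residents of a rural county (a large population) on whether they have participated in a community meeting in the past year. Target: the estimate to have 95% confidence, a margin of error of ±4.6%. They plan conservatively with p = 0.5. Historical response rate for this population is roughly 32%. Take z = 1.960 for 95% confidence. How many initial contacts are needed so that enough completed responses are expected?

Completed interviews needed: n₀ = 1.960² × 0.2500 / 0.046² ≈ 453.88 → 454.
At a 32% response rate, contacts needed = 454 / 0.32 ≈ 1418.75 → 1419.

1419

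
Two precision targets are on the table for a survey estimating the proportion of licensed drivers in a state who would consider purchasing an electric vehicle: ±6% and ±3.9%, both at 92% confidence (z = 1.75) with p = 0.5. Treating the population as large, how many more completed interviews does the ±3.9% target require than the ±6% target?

291

At ±6%: n = 1.75² × 0.2500 / 0.060² ≈ 212.67 → 213.
At ±3.9%: n = 1.75² × 0.2500 / 0.039² ≈ 503.37 → 504.
Additional respondents: 504 − 213 = 291.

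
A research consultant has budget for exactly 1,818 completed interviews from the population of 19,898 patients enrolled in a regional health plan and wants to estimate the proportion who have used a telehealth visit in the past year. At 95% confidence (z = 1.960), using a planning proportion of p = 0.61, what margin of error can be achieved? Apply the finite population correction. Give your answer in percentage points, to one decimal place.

2.1

Finite-population factor: (N−n)/(N−1) = (19898−1818)/(19898−1) = 0.9087.
SE(p̂) = √[p(1−p)/n · (N−n)/(N−1)] = √[0.2379/1818 × 0.9087] = 0.01090.
E = z × SE = 1.960 × 0.01090 = 0.02137 ≈ 2.1 percentage points.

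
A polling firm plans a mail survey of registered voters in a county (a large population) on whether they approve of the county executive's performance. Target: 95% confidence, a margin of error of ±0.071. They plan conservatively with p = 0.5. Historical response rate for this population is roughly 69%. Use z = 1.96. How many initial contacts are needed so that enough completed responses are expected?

277

Completed interviews needed: n₀ = 1.96² × 0.2500 / 0.071² ≈ 190.52 → 191.
At a 69% response rate, contacts needed = 191 / 0.69 ≈ 276.81 → 277.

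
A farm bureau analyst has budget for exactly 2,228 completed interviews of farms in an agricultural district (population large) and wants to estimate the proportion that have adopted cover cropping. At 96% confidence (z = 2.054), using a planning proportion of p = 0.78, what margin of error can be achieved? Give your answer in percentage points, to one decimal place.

SE(p̂) = √[p(1−p)/n] = √[0.1716/2228] = 0.00878.
E = z × SE = 2.054 × 0.00878 = 0.01803, or 1.8 percentage points.

1.8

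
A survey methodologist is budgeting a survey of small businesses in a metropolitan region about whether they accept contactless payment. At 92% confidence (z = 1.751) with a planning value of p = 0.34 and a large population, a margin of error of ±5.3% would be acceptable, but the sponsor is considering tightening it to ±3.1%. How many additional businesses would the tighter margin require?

At ±5.3%: n = 1.751² × 0.2244 / 0.053² ≈ 244.93 → 245.
At ±3.1%: n = 1.751² × 0.2244 / 0.031² ≈ 715.93 → 716.
Additional respondents: 716 − 245 = 471.

471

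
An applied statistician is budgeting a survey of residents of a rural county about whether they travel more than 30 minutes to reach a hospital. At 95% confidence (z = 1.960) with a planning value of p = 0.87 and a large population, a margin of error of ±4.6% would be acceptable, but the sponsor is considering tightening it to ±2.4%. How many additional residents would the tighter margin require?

549

At ±4.6%: n = 1.960² × 0.1131 / 0.046² ≈ 205.33 → 206.
At ±2.4%: n = 1.960² × 0.1131 / 0.024² ≈ 754.31 → 755.
Additional respondents: 755 − 206 = 549.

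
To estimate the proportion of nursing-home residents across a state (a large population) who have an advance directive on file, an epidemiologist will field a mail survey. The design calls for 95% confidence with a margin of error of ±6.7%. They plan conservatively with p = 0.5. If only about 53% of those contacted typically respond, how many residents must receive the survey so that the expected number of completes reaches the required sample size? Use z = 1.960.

404

Completed interviews needed: n₀ = 1.960² × 0.2500 / 0.067² ≈ 213.95 → 214.
At a 53% response rate, contacts needed = 214 / 0.53 ≈ 403.77 → 404.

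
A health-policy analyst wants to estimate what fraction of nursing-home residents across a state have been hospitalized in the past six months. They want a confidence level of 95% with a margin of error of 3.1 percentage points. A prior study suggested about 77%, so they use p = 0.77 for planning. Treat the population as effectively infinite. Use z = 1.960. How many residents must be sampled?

With p = 0.77, p(1−p) = 0.1771.
n = z²·p(1−p)/E² = 1.960² × 0.1771 / 0.031² = 3.8416 × 0.1771 / 0.000961 ≈ 707.96.
Rounding up gives n = 708.

708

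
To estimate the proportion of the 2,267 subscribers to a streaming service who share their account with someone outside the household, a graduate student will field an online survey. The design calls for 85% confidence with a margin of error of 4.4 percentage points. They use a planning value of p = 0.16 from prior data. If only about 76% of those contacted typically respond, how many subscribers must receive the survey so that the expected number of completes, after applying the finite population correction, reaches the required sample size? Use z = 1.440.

179

Completed interviews needed (unadjusted): n₀ = 1.440² × 0.1344 / 0.044² ≈ 143.95 → 144.
FPC for N = 2,267: n = 144 / (1 + 143/2267) = 144 / 1.0631 ≈ 135.46 → 136.
At a 76% response rate, contacts needed = 136 / 0.76 ≈ 178.95 → 179.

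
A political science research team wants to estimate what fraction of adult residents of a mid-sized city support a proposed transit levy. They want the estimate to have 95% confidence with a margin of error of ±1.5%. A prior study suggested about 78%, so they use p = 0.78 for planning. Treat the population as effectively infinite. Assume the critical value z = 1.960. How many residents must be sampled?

2930

With p = 0.78, p(1−p) = 0.1716.
n = z²·p(1−p)/E² = 1.960² × 0.1716 / 0.015² = 3.8416 × 0.1716 / 0.000225 ≈ 2929.86.
Rounding up gives n = 2930.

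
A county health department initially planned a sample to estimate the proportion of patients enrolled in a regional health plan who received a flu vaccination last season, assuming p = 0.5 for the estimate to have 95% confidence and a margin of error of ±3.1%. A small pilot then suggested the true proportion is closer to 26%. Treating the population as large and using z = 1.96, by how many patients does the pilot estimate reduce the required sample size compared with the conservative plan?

Conservative (p = 0.5): n = 1.96² × 0.25 / 0.031² ≈ 999.38 → 1000.
Using p = 0.26: p(1−p) = 0.1924, so n = 1.96² × 0.1924 / 0.031² ≈ 769.12 → 770.
Reduction: 1000 − 770 = 230.

230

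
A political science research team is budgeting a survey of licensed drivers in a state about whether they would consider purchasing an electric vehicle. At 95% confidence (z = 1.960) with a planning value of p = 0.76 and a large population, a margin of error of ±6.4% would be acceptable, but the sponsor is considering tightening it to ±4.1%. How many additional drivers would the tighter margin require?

245

At ±6.4%: n = 1.960² × 0.1824 / 0.064² ≈ 171.07 → 172.
At ±4.1%: n = 1.960² × 0.1824 / 0.041² ≈ 416.84 → 417.
Additional respondents: 417 − 172 = 245.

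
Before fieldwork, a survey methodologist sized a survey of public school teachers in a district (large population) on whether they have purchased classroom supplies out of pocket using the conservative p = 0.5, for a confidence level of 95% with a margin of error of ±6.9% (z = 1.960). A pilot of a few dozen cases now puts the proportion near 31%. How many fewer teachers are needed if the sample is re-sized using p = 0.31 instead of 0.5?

29

Conservative (p = 0.5): n = 1.960² × 0.25 / 0.069² ≈ 201.72 → 202.
Using p = 0.31: p(1−p) = 0.2139, so n = 1.960² × 0.2139 / 0.069² ≈ 172.59 → 173.
Reduction: 202 − 173 = 29.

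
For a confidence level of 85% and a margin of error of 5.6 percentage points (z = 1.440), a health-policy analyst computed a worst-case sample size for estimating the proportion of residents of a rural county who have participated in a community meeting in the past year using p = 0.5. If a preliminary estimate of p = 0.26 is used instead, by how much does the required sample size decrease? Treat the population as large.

Conservative (p = 0.5): n = 1.440² × 0.25 / 0.056² ≈ 165.31 → 166.
Using p = 0.26: p(1−p) = 0.1924, so n = 1.440² × 0.1924 / 0.056² ≈ 127.22 → 128.
Reduction: 166 − 128 = 38.

38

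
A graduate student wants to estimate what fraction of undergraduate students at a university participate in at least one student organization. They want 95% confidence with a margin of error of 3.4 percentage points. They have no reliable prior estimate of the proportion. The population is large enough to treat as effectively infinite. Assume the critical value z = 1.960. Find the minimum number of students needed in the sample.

With no prior estimate, use p = 0.5, giving p(1−p) = 0.25.
n = z²·p(1−p)/E² = 1.960² × 0.2500 / 0.034² = 3.8416 × 0.2500 / 0.001156 ≈ 830.80.
Rounding up gives n = 831.

831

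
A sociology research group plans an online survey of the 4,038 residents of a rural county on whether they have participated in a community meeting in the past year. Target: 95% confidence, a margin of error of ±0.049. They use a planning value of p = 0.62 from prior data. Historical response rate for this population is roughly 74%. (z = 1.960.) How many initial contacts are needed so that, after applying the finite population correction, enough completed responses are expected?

467

Completed interviews needed (unadjusted): n₀ = 1.960² × 0.2356 / 0.049² ≈ 376.96 → 377.
FPC for N = 4,038: n = 377 / (1 + 376/4038) = 377 / 1.0931 ≈ 344.89 → 345.
At a 74% response rate, contacts needed = 345 / 0.74 ≈ 466.22 → 467.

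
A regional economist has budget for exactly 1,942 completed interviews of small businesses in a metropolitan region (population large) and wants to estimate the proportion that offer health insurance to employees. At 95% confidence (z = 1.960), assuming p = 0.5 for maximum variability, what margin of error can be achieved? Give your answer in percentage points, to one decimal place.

SE(p̂) = √[p(1−p)/n] = √[0.2500/1942] = 0.01135.
E = z × SE = 1.960 × 0.01135 = 0.02224, or 2.2 percentage points.

2.2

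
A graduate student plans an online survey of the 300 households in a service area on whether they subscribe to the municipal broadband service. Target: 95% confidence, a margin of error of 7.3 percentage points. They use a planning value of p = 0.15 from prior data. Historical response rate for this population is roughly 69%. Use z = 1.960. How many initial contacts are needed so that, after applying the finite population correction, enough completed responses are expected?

103

Completed interviews needed (unadjusted): n₀ = 1.960² × 0.1275 / 0.073² ≈ 91.91 → 92.
FPC for N = 300: n = 92 / (1 + 91/300) = 92 / 1.3033 ≈ 70.59 → 71.
At a 69% response rate, contacts needed = 71 / 0.69 ≈ 102.90 → 103.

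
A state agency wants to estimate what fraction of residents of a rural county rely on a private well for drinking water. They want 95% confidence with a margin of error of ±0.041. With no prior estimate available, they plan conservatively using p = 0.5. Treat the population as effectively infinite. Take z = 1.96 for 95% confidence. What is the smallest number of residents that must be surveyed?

572

With p = 0.5, p(1−p) = 0.25.
n = z²·p(1−p)/E² = 1.96² × 0.2500 / 0.041² = 3.8416 × 0.2500 / 0.001681 ≈ 571.33.
Rounding up gives n = 572.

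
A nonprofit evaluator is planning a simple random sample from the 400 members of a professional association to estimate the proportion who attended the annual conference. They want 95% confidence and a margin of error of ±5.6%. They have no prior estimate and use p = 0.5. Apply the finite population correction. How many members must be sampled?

For 95% confidence, z = 1.960.
Unadjusted: n₀ = 1.960² × 0.50 × 0.50 / 0.056² ≈ 306.25, so n₀ = 307.
Finite population correction with N = 400: n = n₀ / (1 + (n₀−1)/N) = 307 / (1 + 306/400) = 307 / 1.7650 ≈ 173.94.
Rounding up, n = 174.

174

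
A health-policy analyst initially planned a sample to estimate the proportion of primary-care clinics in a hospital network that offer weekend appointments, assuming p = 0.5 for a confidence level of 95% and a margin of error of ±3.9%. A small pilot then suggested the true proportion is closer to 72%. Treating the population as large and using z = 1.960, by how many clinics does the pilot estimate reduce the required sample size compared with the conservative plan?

122

Conservative (p = 0.5): n = 1.960² × 0.25 / 0.039² ≈ 631.43 → 632.
Using p = 0.72: p(1−p) = 0.2016, so n = 1.960² × 0.2016 / 0.039² ≈ 509.18 → 510.
Reduction: 632 − 510 = 122.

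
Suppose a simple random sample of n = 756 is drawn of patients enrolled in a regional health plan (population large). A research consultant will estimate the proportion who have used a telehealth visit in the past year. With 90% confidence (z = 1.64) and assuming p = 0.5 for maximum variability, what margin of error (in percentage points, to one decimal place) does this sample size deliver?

3.0

SE(p̂) = √[p(1−p)/n] = √[0.2500/756] = 0.01818.
E = z × SE = 1.64 × 0.01818 = 0.02982, or 3.0 percentage points.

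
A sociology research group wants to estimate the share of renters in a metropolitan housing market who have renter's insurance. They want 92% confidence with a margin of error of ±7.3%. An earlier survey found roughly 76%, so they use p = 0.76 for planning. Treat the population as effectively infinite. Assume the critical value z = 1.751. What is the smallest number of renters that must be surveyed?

105

With p = 0.76, p(1−p) = 0.1824.
n = z²·p(1−p)/E² = 1.751² × 0.1824 / 0.073² = 3.0660 × 0.1824 / 0.005329 ≈ 104.94.
Rounding up gives n = 105.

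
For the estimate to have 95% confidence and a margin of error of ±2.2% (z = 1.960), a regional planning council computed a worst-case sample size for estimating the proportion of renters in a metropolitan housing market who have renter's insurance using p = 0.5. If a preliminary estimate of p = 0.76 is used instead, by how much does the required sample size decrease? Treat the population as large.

537

Conservative (p = 0.5): n = 1.960² × 0.25 / 0.022² ≈ 1984.30 → 1985.
Using p = 0.76: p(1−p) = 0.1824, so n = 1.960² × 0.1824 / 0.022² ≈ 1447.74 → 1448.
Reduction: 1985 − 1448 = 537.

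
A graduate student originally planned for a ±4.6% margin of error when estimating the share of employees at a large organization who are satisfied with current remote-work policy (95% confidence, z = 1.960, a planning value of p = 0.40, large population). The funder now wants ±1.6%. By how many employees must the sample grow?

3166

At ±4.6%: n = 1.960² × 0.2400 / 0.046² ≈ 435.72 → 436.
At ±1.6%: n = 1.960² × 0.2400 / 0.016² ≈ 3601.50 → 3602.
Additional respondents: 3602 − 436 = 3166.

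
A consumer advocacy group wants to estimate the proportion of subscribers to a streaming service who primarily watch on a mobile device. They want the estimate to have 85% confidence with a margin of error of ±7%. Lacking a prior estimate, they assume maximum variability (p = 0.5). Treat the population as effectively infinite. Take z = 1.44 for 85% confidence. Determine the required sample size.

With p = 0.5, p(1−p) = 0.25.
n = z²·p(1−p)/E² = 1.44² × 0.2500 / 0.070² = 2.0736 × 0.2500 / 0.004900 ≈ 105.80.
Rounding up gives n = 106.

106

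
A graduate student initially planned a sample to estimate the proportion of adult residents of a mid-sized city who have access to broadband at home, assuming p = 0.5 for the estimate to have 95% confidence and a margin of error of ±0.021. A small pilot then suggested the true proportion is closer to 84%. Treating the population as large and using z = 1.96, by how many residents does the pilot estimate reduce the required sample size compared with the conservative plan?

Conservative (p = 0.5): n = 1.96² × 0.25 / 0.021² ≈ 2177.78 → 2178.
Using p = 0.84: p(1−p) = 0.1344, so n = 1.96² × 0.1344 / 0.021² ≈ 1170.77 → 1171.
Reduction: 2178 − 1171 = 1007.

1007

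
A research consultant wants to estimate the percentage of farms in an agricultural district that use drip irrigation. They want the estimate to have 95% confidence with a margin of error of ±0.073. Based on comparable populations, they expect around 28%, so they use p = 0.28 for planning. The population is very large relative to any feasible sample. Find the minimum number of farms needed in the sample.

For 95% confidence, z = 1.96.
With p = 0.28, p(1−p) = 0.2016.
n = z²·p(1−p)/E² = 1.96² × 0.2016 / 0.073² = 3.8416 × 0.2016 / 0.005329 ≈ 145.33.
Rounding up gives n = 146.

146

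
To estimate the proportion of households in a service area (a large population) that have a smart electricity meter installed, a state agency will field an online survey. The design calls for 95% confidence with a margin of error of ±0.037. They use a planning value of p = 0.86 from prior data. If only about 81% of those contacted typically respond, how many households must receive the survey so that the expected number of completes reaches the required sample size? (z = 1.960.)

Completed interviews needed: n₀ = 1.960² × 0.1204 / 0.037² ≈ 337.86 → 338.
At an 81% response rate, contacts needed = 338 / 0.81 ≈ 417.28 → 418.

418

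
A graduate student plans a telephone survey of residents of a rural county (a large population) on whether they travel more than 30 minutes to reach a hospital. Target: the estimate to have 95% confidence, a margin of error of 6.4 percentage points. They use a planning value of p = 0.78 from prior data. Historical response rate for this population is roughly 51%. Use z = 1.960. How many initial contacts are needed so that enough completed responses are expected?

316

Completed interviews needed: n₀ = 1.960² × 0.1716 / 0.064² ≈ 160.94 → 161.
At a 51% response rate, contacts needed = 161 / 0.51 ≈ 315.69 → 316.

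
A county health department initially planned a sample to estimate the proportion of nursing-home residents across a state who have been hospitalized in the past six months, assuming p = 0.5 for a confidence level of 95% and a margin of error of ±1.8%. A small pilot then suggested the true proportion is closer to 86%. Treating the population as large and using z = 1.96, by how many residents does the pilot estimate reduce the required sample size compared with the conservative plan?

1537

Conservative (p = 0.5): n = 1.96² × 0.25 / 0.018² ≈ 2964.20 → 2965.
Using p = 0.86: p(1−p) = 0.1204, so n = 1.96² × 0.1204 / 0.018² ≈ 1427.56 → 1428.
Reduction: 2965 − 1428 = 1537.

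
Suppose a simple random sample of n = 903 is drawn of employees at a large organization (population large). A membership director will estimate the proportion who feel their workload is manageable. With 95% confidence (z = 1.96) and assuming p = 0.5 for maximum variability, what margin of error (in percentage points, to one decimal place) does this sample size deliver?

SE(p̂) = √[p(1−p)/n] = √[0.2500/903] = 0.01664.
E = z × SE = 1.96 × 0.01664 = 0.03261, or 3.3 percentage points.

3.3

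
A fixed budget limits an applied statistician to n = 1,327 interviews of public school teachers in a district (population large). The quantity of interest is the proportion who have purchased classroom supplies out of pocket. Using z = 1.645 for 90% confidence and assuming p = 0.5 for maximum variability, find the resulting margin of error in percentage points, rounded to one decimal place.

2.3

SE(p̂) = √[p(1−p)/n] = √[0.2500/1327] = 0.01373.
E = z × SE = 1.645 × 0.01373 = 0.02258, or 2.3 percentage points.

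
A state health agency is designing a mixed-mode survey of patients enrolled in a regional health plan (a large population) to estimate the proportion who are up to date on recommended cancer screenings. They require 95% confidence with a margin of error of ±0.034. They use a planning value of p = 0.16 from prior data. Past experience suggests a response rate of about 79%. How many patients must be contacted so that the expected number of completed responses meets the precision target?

For 95% confidence, z = 1.96.
Completed interviews needed: n₀ = 1.96² × 0.1344 / 0.034² ≈ 446.64 → 447.
At a 79% response rate, contacts needed = 447 / 0.79 ≈ 565.82 → 566.

566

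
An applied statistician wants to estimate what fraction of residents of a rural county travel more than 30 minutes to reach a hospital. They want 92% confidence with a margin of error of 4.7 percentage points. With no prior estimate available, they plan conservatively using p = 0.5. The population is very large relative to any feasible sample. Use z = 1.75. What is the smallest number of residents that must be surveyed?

347

With p = 0.5, p(1−p) = 0.25.
n = z²·p(1−p)/E² = 1.75² × 0.2500 / 0.047² = 3.0625 × 0.2500 / 0.002209 ≈ 346.59.
Rounding up gives n = 347.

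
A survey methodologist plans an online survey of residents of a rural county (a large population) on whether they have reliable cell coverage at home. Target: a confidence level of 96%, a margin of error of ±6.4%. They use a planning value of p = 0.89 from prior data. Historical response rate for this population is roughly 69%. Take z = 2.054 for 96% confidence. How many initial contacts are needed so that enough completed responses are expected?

147

Completed interviews needed: n₀ = 2.054² × 0.0979 / 0.064² ≈ 100.84 → 101.
At a 69% response rate, contacts needed = 101 / 0.69 ≈ 146.38 → 147.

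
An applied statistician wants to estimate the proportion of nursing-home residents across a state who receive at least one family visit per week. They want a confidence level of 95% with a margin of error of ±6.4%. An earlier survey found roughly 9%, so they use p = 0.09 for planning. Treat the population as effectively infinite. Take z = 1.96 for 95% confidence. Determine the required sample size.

With p = 0.09, p(1−p) = 0.0819.
n = z²·p(1−p)/E² = 1.96² × 0.0819 / 0.064² = 3.8416 × 0.0819 / 0.004096 ≈ 76.81.
Rounding up gives n = 77.

77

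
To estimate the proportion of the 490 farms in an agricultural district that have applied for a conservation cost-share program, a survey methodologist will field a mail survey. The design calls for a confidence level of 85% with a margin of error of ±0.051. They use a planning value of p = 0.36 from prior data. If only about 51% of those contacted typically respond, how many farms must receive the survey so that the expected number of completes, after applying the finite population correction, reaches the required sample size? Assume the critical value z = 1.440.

263

Completed interviews needed (unadjusted): n₀ = 1.440² × 0.2304 / 0.051² ≈ 183.68 → 184.
FPC for N = 490: n = 184 / (1 + 183/490) = 184 / 1.3735 ≈ 133.97 → 134.
At a 51% response rate, contacts needed = 134 / 0.51 ≈ 262.75 → 263.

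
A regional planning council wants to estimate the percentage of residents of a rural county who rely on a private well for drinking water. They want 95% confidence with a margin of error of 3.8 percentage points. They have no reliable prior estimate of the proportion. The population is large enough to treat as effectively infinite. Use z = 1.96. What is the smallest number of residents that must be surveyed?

With no prior estimate, use p = 0.5, giving p(1−p) = 0.25.
n = z²·p(1−p)/E² = 1.96² × 0.2500 / 0.038² = 3.8416 × 0.2500 / 0.001444 ≈ 665.10.
Rounding up gives n = 666.

666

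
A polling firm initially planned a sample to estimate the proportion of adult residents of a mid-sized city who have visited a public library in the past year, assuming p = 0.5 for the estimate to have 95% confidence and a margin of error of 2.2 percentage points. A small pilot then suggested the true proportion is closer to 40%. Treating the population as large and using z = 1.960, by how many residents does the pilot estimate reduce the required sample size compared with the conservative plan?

80

Conservative (p = 0.5): n = 1.960² × 0.25 / 0.022² ≈ 1984.30 → 1985.
Using p = 0.40: p(1−p) = 0.2400, so n = 1.960² × 0.2400 / 0.022² ≈ 1904.93 → 1905.
Reduction: 1985 − 1905 = 80.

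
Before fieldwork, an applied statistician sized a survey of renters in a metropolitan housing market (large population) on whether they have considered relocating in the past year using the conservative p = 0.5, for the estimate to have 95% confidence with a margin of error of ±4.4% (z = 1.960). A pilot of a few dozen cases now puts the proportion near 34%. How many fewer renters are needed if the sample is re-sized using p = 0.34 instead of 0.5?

Conservative (p = 0.5): n = 1.960² × 0.25 / 0.044² ≈ 496.07 → 497.
Using p = 0.34: p(1−p) = 0.2244, so n = 1.960² × 0.2244 / 0.044² ≈ 445.28 → 446.
Reduction: 497 − 446 = 51.

51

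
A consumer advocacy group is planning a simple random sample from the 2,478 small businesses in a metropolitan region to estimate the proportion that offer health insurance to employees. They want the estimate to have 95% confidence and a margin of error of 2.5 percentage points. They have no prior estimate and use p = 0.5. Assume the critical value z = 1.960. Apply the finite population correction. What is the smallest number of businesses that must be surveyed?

949

Unadjusted: n₀ = 1.960² × 0.50 × 0.50 / 0.025² ≈ 1536.64, so n₀ = 1537.
Finite population correction with N = 2,478: n = n₀ / (1 + (n₀−1)/N) = 1537 / (1 + 1536/2478) = 1537 / 1.6199 ≈ 948.85.
Rounding up, n = 949.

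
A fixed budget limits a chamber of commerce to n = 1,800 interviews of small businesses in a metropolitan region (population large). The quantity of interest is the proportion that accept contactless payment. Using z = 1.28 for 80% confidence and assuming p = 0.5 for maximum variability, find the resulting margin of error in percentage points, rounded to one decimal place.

1.5

SE(p̂) = √[p(1−p)/n] = √[0.2500/1800] = 0.01179.
E = z × SE = 1.28 × 0.01179 = 0.01508, or 1.5 percentage points.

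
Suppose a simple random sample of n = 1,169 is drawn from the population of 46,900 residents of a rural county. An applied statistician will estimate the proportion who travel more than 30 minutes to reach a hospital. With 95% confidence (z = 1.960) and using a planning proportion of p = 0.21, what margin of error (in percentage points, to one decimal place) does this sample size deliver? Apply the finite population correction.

Finite-population factor: (N−n)/(N−1) = (46900−1169)/(46900−1) = 0.9751.
SE(p̂) = √[p(1−p)/n · (N−n)/(N−1)] = √[0.1659/1169 × 0.9751] = 0.01176.
E = z × SE = 1.960 × 0.01176 = 0.02306 ≈ 2.3 percentage points.

2.3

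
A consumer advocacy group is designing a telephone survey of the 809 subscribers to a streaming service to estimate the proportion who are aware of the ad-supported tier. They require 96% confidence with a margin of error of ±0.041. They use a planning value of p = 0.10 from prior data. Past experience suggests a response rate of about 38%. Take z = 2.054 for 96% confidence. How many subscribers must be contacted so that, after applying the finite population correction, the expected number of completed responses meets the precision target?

Completed interviews needed (unadjusted): n₀ = 2.054² × 0.0900 / 0.041² ≈ 225.88 → 226.
FPC for N = 809: n = 226 / (1 + 225/809) = 226 / 1.2781 ≈ 176.82 → 177.
At a 38% response rate, contacts needed = 177 / 0.38 ≈ 465.79 → 466.

466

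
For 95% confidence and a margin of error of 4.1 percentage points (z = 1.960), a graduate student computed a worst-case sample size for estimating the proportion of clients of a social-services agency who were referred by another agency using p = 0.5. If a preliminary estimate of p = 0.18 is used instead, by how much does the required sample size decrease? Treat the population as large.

Conservative (p = 0.5): n = 1.960² × 0.25 / 0.041² ≈ 571.33 → 572.
Using p = 0.18: p(1−p) = 0.1476, so n = 1.960² × 0.1476 / 0.041² ≈ 337.31 → 338.
Reduction: 572 − 338 = 234.

234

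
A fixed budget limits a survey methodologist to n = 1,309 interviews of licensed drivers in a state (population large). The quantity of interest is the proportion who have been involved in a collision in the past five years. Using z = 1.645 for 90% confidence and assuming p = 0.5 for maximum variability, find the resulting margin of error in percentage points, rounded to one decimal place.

SE(p̂) = √[p(1−p)/n] = √[0.2500/1309] = 0.01382.
E = z × SE = 1.645 × 0.01382 = 0.02273, or 2.3 percentage points.

2.3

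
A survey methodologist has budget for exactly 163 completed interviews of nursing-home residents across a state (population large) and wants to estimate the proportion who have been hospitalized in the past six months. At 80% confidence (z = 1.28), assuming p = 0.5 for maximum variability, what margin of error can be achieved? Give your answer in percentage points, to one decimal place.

SE(p̂) = √[p(1−p)/n] = √[0.2500/163] = 0.03916.
E = z × SE = 1.28 × 0.03916 = 0.05013, or 5.0 percentage points.

5.0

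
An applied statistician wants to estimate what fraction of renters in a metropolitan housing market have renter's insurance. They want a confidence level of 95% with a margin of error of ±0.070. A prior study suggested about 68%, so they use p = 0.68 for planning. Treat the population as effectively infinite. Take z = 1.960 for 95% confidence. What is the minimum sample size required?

171

With p = 0.68, p(1−p) = 0.2176.
n = z²·p(1−p)/E² = 1.960² × 0.2176 / 0.070² = 3.8416 × 0.2176 / 0.004900 ≈ 170.60.
Rounding up gives n = 171.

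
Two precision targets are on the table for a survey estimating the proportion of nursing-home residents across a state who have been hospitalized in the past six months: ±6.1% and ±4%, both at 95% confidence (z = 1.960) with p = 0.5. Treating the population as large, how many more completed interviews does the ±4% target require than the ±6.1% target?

342

At ±6.1%: n = 1.960² × 0.2500 / 0.061² ≈ 258.10 → 259.
At ±4%: n = 1.960² × 0.2500 / 0.040² ≈ 600.25 → 601.
Additional respondents: 601 − 259 = 342.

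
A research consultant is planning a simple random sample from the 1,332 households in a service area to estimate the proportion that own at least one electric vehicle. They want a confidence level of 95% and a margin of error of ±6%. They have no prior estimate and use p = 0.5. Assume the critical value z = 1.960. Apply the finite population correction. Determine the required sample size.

Unadjusted: n₀ = 1.960² × 0.50 × 0.50 / 0.060² ≈ 266.78, so n₀ = 267.
Finite population correction with N = 1,332: n = n₀ / (1 + (n₀−1)/N) = 267 / (1 + 266/1332) = 267 / 1.1997 ≈ 222.56.
Rounding up, n = 223.

223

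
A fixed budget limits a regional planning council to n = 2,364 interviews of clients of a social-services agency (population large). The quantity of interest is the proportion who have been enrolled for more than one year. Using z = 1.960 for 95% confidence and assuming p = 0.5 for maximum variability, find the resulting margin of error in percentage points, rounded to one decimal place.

2.0

SE(p̂) = √[p(1−p)/n] = √[0.2500/2364] = 0.01028.
E = z × SE = 1.960 × 0.01028 = 0.02016, or 2.0 percentage points.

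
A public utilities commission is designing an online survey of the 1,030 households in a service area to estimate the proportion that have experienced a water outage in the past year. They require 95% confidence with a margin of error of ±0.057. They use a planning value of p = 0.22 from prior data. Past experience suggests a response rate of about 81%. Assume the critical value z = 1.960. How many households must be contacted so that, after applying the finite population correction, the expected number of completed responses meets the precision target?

Completed interviews needed (unadjusted): n₀ = 1.960² × 0.1716 / 0.057² ≈ 202.90 → 203.
FPC for N = 1,030: n = 203 / (1 + 202/1030) = 203 / 1.1961 ≈ 169.72 → 170.
At an 81% response rate, contacts needed = 170 / 0.81 ≈ 209.88 → 210.

210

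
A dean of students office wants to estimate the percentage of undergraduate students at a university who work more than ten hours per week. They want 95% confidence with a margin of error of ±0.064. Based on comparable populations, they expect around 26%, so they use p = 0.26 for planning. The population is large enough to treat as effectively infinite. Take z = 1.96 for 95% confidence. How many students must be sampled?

181

With p = 0.26, p(1−p) = 0.1924.
n = z²·p(1−p)/E² = 1.96² × 0.1924 / 0.064² = 3.8416 × 0.1924 / 0.004096 ≈ 180.45.
Rounding up gives n = 181.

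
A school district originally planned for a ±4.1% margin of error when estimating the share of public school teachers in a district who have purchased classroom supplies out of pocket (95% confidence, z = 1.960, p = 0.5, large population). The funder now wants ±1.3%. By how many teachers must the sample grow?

5111

At ±4.1%: n = 1.960² × 0.2500 / 0.041² ≈ 571.33 → 572.
At ±1.3%: n = 1.960² × 0.2500 / 0.013² ≈ 5682.84 → 5683.
Additional respondents: 5683 − 572 = 5111.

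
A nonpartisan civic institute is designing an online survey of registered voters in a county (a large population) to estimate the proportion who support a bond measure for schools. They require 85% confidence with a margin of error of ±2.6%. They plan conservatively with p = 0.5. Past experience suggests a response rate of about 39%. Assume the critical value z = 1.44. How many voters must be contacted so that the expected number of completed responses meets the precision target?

1967

Completed interviews needed: n₀ = 1.44² × 0.2500 / 0.026² ≈ 766.86 → 767.
At a 39% response rate, contacts needed = 767 / 0.39 ≈ 1966.67 → 1967.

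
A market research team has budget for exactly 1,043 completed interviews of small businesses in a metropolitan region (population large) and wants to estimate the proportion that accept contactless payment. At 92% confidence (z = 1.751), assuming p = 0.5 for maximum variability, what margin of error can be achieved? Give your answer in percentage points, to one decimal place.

SE(p̂) = √[p(1−p)/n] = √[0.2500/1043] = 0.01548.
E = z × SE = 1.751 × 0.01548 = 0.02711, or 2.7 percentage points.

2.7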